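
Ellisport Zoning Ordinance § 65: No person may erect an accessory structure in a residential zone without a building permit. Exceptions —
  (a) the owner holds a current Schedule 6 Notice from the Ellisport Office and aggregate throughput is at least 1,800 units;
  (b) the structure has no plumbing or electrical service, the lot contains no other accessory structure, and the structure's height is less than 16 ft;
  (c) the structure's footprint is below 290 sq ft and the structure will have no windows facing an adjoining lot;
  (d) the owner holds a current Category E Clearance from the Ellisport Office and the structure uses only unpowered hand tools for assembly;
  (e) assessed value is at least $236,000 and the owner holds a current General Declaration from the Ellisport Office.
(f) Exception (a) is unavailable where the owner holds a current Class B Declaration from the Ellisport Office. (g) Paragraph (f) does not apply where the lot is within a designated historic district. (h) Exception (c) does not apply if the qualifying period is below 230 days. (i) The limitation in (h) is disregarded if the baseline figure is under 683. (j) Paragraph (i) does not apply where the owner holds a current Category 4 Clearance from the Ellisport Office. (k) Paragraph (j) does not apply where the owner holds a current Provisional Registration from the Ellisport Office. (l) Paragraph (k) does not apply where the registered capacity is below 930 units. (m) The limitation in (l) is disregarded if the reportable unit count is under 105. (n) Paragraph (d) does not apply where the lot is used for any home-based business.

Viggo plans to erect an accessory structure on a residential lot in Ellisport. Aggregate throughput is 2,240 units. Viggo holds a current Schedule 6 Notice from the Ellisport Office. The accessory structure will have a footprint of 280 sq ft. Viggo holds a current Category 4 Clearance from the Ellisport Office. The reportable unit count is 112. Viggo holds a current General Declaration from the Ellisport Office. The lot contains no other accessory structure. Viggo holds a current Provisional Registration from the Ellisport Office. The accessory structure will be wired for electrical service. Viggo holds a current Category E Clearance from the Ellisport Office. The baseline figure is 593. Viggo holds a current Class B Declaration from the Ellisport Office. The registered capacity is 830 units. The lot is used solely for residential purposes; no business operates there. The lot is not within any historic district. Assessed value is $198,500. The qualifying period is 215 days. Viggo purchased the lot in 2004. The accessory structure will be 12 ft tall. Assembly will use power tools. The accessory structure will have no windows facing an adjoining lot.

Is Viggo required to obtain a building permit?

Yes — Viggo must obtain a building permit.

Exception (a) is satisfied on its face — a current Schedule 6 Notice is held; aggregate throughput is 2,240 units, meeting the 1,800 units threshold. Turning to paragraphs (f)–(g): (f) operates against (a): a current Class B Declaration is held. (g), which would lift (f), is inapplicable — the lot is not in a historic district. So (a) is unavailable.
Exception (b) does not apply: electrical service is planned.
All of (c)'s requirements are met (the structure's footprint is 280 sq ft, below the 290 sq ft limit; no windows face an adjoining lot). But applying paragraphs (h)–(m): (h) is engaged — the qualifying period is 215 days, below the 230 days limit. (i) is triggered (the baseline figure is 593, under the 683 limit), but is set aside by (j): (j) operates against (i): a current Category 4 Clearance is held. (k) would limit (j) — a current Provisional Registration is held — but (l) sets (k) aside: (l) applies — the registered capacity is 830 units, below the 930 units limit. (m) is not engaged (the reportable unit count is 112, not under 105), so (l) stands. Exception (c) does not apply.
Exception (d) requires that the structure uses only unpowered hand tools for assembly; but assembly uses power tools, so (d) is unavailable.
Exception (e) does not apply: assessed value is $198,500, short of $236,000.
Every exception is unavailable, so the rule governs.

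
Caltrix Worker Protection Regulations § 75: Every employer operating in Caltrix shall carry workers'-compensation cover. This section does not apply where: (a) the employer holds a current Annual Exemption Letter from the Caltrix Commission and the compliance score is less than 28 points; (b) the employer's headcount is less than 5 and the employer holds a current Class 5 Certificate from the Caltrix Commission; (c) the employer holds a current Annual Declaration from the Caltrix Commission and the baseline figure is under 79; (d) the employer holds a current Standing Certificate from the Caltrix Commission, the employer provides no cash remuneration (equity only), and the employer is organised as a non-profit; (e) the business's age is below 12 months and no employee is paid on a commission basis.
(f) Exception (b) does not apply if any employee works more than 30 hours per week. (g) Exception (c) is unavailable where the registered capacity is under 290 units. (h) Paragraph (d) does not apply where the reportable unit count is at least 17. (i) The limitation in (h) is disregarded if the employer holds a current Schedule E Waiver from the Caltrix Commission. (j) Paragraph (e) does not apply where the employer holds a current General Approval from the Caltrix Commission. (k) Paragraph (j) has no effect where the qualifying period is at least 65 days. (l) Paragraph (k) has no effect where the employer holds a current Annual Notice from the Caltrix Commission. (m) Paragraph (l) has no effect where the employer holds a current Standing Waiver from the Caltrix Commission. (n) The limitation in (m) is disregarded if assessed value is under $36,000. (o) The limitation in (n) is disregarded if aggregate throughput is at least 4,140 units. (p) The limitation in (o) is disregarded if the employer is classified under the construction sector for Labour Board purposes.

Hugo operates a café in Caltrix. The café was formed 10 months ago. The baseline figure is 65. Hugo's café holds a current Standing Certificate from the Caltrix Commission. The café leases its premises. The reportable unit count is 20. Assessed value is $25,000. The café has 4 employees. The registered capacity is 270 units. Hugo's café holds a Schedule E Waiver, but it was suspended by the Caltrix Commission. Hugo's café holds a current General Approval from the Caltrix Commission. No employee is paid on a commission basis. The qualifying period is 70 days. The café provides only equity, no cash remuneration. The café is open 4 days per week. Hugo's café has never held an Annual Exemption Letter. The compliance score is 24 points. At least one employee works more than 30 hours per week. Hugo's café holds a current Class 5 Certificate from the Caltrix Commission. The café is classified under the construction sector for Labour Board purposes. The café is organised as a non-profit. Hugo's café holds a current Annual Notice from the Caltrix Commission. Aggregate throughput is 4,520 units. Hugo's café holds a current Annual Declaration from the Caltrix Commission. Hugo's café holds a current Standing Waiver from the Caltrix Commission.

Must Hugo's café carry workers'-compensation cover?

Exception (a) fails — there is no Annual Exemption Letter in force.
Exception (b)'s conditions are all satisfied: the employer's headcount is 4, less than the 5 limit; a current Class 5 Certificate is held. Turning to paragraph (f): (f) applies — at least one employee exceeds 30 hours/week. (b) is therefore removed.
Exception (c): a current Annual Declaration is held; the baseline figure is 65, under the 79 limit — every condition holds. But: (g) operates against (c): the registered capacity is 270 units, under the 290 units limit. (c) is therefore removed.
Exception (d) is satisfied on its face — a current Standing Certificate is held; remuneration is equity-only; the employer is a non-profit. However, paragraphs (h)–(i) must be considered: (h) operates — the reportable unit count is 20, meeting the 17 threshold. (i) is not triggered (no current Schedule E Waiver is held), so (h) stands. Exception (d) does not apply.
Exception (e) is satisfied on its face — the business's age is 10 months, below the 12 months limit; no employee is paid on commission. But: (j) operates — a current General Approval is held. (k) would limit (j) — the qualifying period is 70 days, meeting the 65 days threshold — but (l) sets (k) aside: (l) operates against (k): a current Annual Notice is held. (m) would limit (l) — a current Standing Waiver is held — but (n) sets (m) aside: (n) operates against (m): assessed value is $25,000, under the $36,000 limit. (o) would limit (n) — aggregate throughput is 4,520 units, meeting the 4,140 units threshold — but (p) sets (o) aside: (p) operates against (o): the café is classified under the construction sector. (e) is therefore removed.
None of the exceptions is available; § 75 applies in full.

Yes — Hugo's café must carry workers'-compensation cover.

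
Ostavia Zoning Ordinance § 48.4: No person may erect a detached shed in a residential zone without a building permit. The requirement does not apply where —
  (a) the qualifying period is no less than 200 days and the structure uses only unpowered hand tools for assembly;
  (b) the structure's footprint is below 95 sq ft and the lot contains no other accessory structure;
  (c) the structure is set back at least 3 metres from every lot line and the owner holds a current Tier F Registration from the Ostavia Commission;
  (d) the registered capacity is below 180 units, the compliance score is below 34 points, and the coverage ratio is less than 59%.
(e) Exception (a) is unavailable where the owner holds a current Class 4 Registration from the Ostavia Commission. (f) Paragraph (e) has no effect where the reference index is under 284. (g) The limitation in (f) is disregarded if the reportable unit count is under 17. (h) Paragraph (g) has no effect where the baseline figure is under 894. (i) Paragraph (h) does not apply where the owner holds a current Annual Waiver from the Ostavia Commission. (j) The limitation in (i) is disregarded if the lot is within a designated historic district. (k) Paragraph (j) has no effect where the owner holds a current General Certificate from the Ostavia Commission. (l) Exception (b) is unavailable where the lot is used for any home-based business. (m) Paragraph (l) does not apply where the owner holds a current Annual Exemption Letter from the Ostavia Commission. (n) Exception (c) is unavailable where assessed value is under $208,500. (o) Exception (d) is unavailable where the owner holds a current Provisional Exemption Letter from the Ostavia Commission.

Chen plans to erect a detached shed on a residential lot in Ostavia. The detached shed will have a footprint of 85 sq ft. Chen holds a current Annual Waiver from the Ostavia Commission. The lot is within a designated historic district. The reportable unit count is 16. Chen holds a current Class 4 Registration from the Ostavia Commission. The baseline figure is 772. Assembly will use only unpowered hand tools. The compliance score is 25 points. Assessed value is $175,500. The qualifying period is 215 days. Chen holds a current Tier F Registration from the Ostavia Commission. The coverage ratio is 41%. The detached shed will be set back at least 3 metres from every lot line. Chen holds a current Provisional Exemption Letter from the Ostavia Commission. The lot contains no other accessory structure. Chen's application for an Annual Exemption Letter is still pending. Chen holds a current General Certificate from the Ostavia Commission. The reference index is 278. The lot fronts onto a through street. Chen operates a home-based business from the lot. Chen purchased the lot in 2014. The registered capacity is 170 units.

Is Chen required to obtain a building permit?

Exception (a)'s conditions are all satisfied: the qualifying period is 215 days, meeting the 200 days threshold; assembly uses only hand tools. However, paragraphs (e)–(k) must be considered: (e) operates — a current Class 4 Registration is held. (f) operates (the reference index is 278, under the 284 limit), but yields to (g): (g) is engaged — the reportable unit count is 16, under the 17 limit. (h) would limit (g) — the baseline figure is 772, under the 894 limit — but (i) sets (h) aside: (i) operates against (h): a current Annual Waiver is held. (j) would limit (i) — the lot is in a historic district — but (k) sets (j) aside: (k) operates — a current General Certificate is held. Exception (a) does not apply.
Exception (b)'s conditions are all satisfied: the structure's footprint is 85 sq ft, below the 95 sq ft limit; the lot has no other accessory structure. However, paragraphs (l)–(m) must be considered: (l) operates against (b): a home-based business operates on the lot. (m) is not engaged (the Annual Exemption Letter is not current), so (l) stands. So (b) is unavailable.
All of (c)'s requirements are met (the setback is at least 3 m on every side; a current Tier F Registration is held). But: (n) operates against (c): assessed value is $175,500, under the $208,500 limit. Exception (c) does not apply.
All of (d)'s requirements are met (the registered capacity is 170 units, below the 180 units limit; the compliance score is 25 points, below the 34 points limit; the coverage ratio is 41%, less than the 59% limit). But applying paragraph (o): (o) operates against (d): a current Provisional Exemption Letter is held. Exception (d) does not apply.
No exception applies. The general rule governs.

Yes — Chen must obtain a building permit.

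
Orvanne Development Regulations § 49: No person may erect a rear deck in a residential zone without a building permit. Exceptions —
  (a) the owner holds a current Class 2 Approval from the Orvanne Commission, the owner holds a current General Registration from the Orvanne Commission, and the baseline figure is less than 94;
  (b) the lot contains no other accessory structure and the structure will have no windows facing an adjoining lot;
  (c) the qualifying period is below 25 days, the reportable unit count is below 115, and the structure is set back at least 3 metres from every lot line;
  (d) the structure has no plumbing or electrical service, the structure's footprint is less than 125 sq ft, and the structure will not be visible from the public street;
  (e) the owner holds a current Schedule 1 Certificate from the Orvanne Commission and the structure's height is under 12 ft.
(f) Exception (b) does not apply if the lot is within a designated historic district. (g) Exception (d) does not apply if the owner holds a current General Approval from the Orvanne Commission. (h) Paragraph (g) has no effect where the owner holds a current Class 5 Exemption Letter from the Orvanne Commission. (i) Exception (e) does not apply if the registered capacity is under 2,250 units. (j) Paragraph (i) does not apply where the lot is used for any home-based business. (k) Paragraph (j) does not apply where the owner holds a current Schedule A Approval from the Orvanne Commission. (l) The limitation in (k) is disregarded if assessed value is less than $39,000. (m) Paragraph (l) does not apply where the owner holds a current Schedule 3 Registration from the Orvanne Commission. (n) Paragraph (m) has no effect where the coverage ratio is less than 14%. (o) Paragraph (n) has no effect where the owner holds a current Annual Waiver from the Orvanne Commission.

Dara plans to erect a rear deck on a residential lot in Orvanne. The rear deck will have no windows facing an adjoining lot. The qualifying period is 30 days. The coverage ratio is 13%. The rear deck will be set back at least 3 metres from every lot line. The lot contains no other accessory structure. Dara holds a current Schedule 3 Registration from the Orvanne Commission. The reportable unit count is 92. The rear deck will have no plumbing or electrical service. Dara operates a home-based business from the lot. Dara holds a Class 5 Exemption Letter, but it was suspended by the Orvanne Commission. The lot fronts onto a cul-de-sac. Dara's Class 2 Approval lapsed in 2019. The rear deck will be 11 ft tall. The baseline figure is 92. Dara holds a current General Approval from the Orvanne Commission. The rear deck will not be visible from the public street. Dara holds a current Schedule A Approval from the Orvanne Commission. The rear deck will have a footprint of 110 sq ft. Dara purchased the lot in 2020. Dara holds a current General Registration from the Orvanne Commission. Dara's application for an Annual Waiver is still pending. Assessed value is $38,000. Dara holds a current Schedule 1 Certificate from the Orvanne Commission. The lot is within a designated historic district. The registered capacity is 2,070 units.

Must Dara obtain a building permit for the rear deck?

No — exception (e) applies; Dara does not need a building permit.

Exception (a) does not apply: there is no Class 2 Approval in force.
All of (b)'s requirements are met (the lot has no other accessory structure; no windows face an adjoining lot). However, paragraph (f) must be considered: (f) is triggered — the lot is in a historic district. (b) is therefore removed.
Exception (c) requires that the qualifying period is below 25 days; but the qualifying period is 30 days, not below 25 days, so (c) is unavailable.
Exception (d): there is no plumbing or electrical service; the structure's footprint is 110 sq ft, less than the 125 sq ft limit; the structure will not be visible from the street — every condition holds. However, paragraphs (g)–(h) must be considered: (g) operates against (d): a current General Approval is held. (h), which would lift (g), is inapplicable — there is no Class 5 Exemption Letter in force. (d) is therefore removed.
Exception (e) is satisfied on its face — a current Schedule 1 Certificate is held; the structure's height is 11 ft, under the 12 ft limit. Under paragraphs (i)–(o): (i) would limit (e) — the registered capacity is 2,070 units, under the 2,250 units limit — but (j) sets (i) aside: (j) operates against (i): a home-based business operates on the lot. (k) operates (a current Schedule A Approval is held), but is displaced by (l): (l) is triggered — assessed value is $38,000, less than the $39,000 limit. (m) is triggered (a current Schedule 3 Registration is held), but yields to (n): (n) operates against (m): the coverage ratio is 13%, less than the 14% limit. (o), which would lift (n), is not triggered — there is no Annual Waiver in force. So (e) applies.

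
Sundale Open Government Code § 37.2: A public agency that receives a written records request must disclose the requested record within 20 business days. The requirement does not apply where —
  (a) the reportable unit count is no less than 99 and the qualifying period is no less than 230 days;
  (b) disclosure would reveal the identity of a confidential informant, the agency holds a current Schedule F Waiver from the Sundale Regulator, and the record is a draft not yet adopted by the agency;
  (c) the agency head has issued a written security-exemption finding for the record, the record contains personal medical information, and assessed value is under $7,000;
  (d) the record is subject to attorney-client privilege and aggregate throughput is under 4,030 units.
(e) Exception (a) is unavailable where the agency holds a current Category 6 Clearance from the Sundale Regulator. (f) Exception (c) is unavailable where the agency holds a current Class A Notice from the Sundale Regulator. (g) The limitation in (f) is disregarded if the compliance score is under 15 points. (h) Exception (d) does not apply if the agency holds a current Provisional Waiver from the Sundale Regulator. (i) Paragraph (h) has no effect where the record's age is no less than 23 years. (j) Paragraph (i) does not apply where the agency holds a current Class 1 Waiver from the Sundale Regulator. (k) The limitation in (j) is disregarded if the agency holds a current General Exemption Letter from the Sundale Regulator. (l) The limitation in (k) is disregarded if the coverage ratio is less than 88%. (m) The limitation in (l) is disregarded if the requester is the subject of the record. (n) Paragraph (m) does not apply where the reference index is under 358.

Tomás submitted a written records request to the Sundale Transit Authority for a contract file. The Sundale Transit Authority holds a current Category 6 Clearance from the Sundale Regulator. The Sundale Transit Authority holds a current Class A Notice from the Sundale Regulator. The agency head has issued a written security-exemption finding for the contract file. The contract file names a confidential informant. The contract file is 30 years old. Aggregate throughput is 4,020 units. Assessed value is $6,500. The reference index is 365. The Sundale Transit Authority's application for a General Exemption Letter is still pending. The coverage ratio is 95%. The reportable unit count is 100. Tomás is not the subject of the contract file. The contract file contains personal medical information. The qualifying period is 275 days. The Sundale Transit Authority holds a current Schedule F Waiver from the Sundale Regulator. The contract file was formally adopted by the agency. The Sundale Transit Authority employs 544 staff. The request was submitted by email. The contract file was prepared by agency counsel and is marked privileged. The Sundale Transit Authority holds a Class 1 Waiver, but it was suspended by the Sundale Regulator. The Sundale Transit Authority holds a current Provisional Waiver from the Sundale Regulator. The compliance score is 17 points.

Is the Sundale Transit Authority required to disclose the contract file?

Exception (a): the reportable unit count is 100, meeting the 99 threshold; the qualifying period is 275 days, meeting the 230 days threshold — every condition holds. But applying paragraph (e): (e) operates — a current Category 6 Clearance is held. So (a) is unavailable.
Exception (b) does not apply: the contract file has been formally adopted.
Exception (c): a written security-exemption finding has been issued; the contract file contains personal medical information; assessed value is $6,500, under the $7,000 limit — every condition holds. But: (f) operates against (c): a current Class A Notice is held. (g) is not triggered (the compliance score is 17 points, not under 15 points), so (f) stands. Exception (c) does not apply.
Exception (d)'s conditions are all satisfied: the contract file is privileged; aggregate throughput is 4,020 units, under the 4,030 units limit. Considering the limiting provisions: (h) is engaged (a current Provisional Waiver is held), but yields to (i): (i) is engaged — the record's age is 30 years, meeting the 23 years threshold. (j) is inapplicable (the Class 1 Waiver is not current), so (i) stands. So (d) applies.

No — exception (d) applies; the Sundale Transit Authority is not required to disclose the contract file.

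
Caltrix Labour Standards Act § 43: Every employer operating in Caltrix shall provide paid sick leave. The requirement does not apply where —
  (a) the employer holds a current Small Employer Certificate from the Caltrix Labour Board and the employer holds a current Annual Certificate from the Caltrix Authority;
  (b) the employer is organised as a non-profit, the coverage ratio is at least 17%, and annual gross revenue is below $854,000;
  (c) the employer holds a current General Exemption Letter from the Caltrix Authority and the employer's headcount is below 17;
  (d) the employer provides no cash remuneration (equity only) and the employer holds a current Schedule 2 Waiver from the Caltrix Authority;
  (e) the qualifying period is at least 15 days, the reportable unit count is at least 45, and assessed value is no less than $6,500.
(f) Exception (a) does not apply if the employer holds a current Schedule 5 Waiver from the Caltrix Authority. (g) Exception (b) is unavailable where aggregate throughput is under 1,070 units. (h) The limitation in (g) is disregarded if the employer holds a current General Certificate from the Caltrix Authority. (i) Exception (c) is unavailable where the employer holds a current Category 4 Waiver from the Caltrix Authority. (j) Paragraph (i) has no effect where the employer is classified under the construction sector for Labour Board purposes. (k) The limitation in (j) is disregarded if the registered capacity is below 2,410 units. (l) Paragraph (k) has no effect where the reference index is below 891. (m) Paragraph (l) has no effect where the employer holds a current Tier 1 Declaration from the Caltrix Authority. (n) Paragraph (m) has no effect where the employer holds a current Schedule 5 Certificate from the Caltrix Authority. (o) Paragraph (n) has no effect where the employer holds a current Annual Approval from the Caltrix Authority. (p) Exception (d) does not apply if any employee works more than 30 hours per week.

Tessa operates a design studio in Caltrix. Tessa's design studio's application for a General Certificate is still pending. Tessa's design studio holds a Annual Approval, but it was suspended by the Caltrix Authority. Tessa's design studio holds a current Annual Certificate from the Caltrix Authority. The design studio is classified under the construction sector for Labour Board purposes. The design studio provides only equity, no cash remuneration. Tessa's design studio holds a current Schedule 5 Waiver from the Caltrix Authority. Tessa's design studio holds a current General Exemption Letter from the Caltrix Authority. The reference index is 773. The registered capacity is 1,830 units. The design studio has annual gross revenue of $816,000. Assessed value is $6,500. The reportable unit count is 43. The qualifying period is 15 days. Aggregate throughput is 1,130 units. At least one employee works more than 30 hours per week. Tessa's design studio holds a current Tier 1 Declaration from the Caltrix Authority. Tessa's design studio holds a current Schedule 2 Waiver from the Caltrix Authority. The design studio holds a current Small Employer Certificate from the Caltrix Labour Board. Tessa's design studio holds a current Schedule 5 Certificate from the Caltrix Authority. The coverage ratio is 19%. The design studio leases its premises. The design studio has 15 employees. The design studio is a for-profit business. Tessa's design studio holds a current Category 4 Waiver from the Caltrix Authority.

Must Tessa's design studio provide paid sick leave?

Exception (a) is satisfied on its face — a current Small Employer Certificate is held; a current Annual Certificate is held. But: (f) operates — a current Schedule 5 Waiver is held. Exception (a) does not apply.
Exception (b) does not apply: the employer is for-profit.
All of (c)'s requirements are met (a current General Exemption Letter is held; the employer's headcount is 15, below the 17 limit). Under paragraphs (i)–(o): (i) would limit (c) — a current Category 4 Waiver is held — but (j) sets (i) aside: (j) operates against (i): the design studio is classified under the construction sector. (k) applies (the registered capacity is 1,830 units, below the 2,410 units limit), but is displaced by (l): (l) operates — the reference index is 773, below the 891 limit. (m) would limit (l) — a current Tier 1 Declaration is held — but (n) sets (m) aside: (n) operates against (m): a current Schedule 5 Certificate is held. (o) does not operate here (no current Annual Approval is held), so (n) stands. (c) remains available.
Exception (d) is satisfied on its face — remuneration is equity-only; a current Schedule 2 Waiver is held. Turning to paragraph (p): (p) operates against (d): at least one employee exceeds 30 hours/week. So (d) is unavailable.
Exception (e) requires that the reportable unit count is at least 45; but the reportable unit count is 43, short of 45, so (e) is unavailable.

No — exception (c) applies; Tessa's design studio is not required to provide paid sick leave.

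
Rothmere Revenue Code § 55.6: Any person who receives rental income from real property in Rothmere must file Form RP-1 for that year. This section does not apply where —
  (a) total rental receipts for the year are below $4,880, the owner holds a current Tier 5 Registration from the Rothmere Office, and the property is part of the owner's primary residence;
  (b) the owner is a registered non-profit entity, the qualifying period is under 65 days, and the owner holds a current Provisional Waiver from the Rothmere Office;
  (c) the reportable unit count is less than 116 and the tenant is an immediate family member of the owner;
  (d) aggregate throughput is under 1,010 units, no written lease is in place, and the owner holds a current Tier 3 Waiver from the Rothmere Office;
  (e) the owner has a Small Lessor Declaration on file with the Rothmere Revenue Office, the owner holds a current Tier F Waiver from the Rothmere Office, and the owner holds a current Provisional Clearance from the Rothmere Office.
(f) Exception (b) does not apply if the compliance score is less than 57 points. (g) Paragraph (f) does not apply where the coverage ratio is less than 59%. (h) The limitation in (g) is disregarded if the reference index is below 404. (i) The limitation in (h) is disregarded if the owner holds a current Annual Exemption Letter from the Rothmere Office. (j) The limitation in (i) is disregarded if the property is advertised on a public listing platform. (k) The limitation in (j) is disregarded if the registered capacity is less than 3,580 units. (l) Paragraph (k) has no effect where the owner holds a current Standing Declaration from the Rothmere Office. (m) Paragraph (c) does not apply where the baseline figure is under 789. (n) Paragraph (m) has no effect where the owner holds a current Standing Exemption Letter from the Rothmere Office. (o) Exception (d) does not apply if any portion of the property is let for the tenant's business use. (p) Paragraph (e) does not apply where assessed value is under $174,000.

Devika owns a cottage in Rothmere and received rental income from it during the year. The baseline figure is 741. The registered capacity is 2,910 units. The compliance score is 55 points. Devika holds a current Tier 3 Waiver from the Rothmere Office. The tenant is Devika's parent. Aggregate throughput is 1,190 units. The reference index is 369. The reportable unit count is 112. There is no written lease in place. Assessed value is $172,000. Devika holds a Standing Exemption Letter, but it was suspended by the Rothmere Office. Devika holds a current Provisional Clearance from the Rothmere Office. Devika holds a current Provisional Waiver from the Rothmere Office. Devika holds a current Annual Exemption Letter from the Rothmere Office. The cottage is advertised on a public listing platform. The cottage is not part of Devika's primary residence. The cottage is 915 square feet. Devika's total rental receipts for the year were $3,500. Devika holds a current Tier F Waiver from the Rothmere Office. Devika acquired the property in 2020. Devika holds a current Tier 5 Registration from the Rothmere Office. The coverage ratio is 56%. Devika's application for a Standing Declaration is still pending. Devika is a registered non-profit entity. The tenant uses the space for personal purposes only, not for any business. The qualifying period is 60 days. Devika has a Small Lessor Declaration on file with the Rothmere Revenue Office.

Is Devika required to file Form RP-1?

Exception (a) does not apply: the cottage is not part of the primary residence.
Exception (b): Devika is a registered non-profit; the qualifying period is 60 days, under the 65 days limit; a current Provisional Waiver is held — every condition holds. Applying paragraphs (f)–(l): (f) would limit (b) — the compliance score is 55 points, less than the 57 points limit — but (g) sets (f) aside: (g) applies — the coverage ratio is 56%, less than the 59% limit. (h) would limit (g) — the reference index is 369, below the 404 limit — but (i) sets (h) aside: (i) operates against (h): a current Annual Exemption Letter is held. (j) applies (the property is publicly advertised), but yields to (k): (k) is triggered — the registered capacity is 2,910 units, less than the 3,580 units limit. (l), which would lift (k), is inapplicable — the Standing Declaration is not current. So (b) applies.
Exception (c)'s conditions are all satisfied: the reportable unit count is 112, less than the 116 limit; the tenant is an immediate family member. Turning to paragraphs (m)–(n): (m) operates against (c): the baseline figure is 741, under the 789 limit. (n) is inapplicable (the Standing Exemption Letter is not current), so (m) stands. So (c) is unavailable.
Exception (d) does not apply: aggregate throughput is 1,190 units, not under 1,010 units.
Exception (e) is satisfied on its face — a Small Lessor Declaration is on file; a current Tier F Waiver is held; a current Provisional Clearance is held. However, paragraph (p) must be considered: (p) is triggered — assessed value is $172,000, under the $174,000 limit. So (e) is unavailable.

No — exception (b) applies; Devika is not required to file Form RP-1.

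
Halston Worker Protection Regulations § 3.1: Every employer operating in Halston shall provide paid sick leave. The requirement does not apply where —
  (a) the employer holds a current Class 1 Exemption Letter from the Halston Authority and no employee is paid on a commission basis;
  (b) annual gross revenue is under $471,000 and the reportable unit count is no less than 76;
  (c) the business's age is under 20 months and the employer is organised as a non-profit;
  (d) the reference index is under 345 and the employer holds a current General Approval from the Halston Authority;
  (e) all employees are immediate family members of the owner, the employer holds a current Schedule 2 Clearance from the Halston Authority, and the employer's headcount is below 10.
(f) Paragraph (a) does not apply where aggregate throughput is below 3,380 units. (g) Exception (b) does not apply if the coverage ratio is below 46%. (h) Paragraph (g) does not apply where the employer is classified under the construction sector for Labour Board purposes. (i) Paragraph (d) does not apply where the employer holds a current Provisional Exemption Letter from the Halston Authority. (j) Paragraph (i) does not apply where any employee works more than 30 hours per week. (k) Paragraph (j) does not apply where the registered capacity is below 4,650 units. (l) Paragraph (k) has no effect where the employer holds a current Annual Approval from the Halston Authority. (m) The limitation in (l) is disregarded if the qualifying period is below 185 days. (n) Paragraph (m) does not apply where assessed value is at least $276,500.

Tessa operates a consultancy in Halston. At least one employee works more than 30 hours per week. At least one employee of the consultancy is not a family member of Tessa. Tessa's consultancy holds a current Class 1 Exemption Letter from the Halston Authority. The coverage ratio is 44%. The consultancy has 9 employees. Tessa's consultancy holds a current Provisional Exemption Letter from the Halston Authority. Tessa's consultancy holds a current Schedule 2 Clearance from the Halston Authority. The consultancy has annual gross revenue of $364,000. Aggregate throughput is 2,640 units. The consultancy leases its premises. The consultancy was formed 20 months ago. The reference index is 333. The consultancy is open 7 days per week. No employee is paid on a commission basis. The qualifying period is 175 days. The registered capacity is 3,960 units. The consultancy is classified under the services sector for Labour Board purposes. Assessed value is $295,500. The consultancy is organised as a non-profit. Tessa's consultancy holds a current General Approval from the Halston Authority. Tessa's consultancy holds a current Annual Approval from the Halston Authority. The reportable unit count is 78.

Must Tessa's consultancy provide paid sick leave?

No — exception (d) applies; Tessa's consultancy is not required to provide paid sick leave.

Exception (a)'s conditions are all satisfied: a current Class 1 Exemption Letter is held; no employee is paid on commission. But applying paragraph (f): (f) operates against (a): aggregate throughput is 2,640 units, below the 3,380 units limit. (a) is therefore removed.
All of (b)'s requirements are met (annual gross revenue is $364,000, under the $471,000 limit; the reportable unit count is 78, meeting the 76 threshold). Turning to paragraphs (g)–(h): (g) is triggered — the coverage ratio is 44%, below the 46% limit. (h) is not triggered (the consultancy is classified under the services sector), so (g) stands. Exception (b) does not apply.
Exception (c) fails — the business's age is 20 months, not under 20 months.
Exception (d)'s conditions are all satisfied: the reference index is 333, under the 345 limit; a current General Approval is held. Applying paragraphs (i)–(n): (i) is engaged (a current Provisional Exemption Letter is held), but is overridden by (j): (j) applies — at least one employee exceeds 30 hours/week. (k) would limit (j) — the registered capacity is 3,960 units, below the 4,650 units limit — but (l) sets (k) aside: (l) operates against (k): a current Annual Approval is held. (m) operates (the qualifying period is 175 days, below the 185 days limit), but is displaced by (n): (n) is triggered — assessed value is $295,500, meeting the $276,500 threshold. So (d) applies.
Exception (e) requires that all employees are immediate family members of the owner; but at least one employee is not a family member, so (e) is unavailable.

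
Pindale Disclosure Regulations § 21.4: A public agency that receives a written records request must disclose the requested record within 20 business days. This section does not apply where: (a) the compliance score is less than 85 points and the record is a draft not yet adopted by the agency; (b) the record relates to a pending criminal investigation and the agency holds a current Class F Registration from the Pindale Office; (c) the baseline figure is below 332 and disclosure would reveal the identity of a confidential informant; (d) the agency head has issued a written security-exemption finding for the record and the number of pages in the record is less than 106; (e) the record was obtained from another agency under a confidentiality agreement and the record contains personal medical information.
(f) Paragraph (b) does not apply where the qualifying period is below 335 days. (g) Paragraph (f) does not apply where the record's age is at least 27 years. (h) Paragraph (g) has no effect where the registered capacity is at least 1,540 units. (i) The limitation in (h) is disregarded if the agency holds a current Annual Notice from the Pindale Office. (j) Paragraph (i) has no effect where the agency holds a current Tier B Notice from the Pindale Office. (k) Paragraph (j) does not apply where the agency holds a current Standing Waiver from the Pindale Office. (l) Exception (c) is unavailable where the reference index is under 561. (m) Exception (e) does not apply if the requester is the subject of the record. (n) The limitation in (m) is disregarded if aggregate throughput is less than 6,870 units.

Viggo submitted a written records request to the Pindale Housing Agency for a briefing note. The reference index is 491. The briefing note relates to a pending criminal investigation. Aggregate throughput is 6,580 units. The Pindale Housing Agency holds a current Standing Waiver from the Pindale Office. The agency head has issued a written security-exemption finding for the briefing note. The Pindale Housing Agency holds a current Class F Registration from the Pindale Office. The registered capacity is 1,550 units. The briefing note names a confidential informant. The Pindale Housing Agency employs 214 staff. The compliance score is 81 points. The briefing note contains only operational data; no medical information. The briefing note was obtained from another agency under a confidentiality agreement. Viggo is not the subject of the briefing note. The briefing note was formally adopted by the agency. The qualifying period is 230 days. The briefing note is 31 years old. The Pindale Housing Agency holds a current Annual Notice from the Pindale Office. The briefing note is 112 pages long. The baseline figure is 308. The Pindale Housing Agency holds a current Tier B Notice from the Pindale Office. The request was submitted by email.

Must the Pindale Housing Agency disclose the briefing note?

Exception (a) does not apply: the briefing note has been formally adopted.
Exception (b): the briefing note relates to a pending investigation; a current Class F Registration is held — every condition holds. Under paragraphs (f)–(k): (f) would limit (b) — the qualifying period is 230 days, below the 335 days limit — but (g) sets (f) aside: (g) operates against (f): the record's age is 31 years, meeting the 27 years threshold. (h) is triggered (the registered capacity is 1,550 units, meeting the 1,540 units threshold), but is itself disapplied by (i): (i) operates against (h): a current Annual Notice is held. (j) applies (a current Tier B Notice is held), but is displaced by (k): (k) applies — a current Standing Waiver is held. So (b) applies.
All of (c)'s requirements are met (the baseline figure is 308, below the 332 limit; the briefing note names a confidential informant). Turning to paragraph (l): (l) operates against (c): the reference index is 491, under the 561 limit. So (c) is unavailable.
Exception (d) fails — the number of pages in the record is 112, not less than 106.
Exception (e) fails — the briefing note contains only operational data.

No — exception (b) applies; the Pindale Housing Agency is not required to disclose the briefing note.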